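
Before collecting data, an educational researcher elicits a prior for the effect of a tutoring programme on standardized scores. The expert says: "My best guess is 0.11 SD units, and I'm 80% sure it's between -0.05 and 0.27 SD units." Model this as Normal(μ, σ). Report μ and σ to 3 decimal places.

μ = 0.110, σ = 0.125

A symmetric 80% interval runs μ ± z·σ with z = 1.282.
Half-width = 0.16, so σ = 0.16/1.282 = 0.125.
μ is the stated best guess, 0.110.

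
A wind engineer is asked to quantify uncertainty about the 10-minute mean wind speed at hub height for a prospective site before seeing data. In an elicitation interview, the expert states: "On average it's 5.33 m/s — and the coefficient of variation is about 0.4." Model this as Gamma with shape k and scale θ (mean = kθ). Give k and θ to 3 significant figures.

For Gamma(k, scale θ): mean = kθ, variance = kθ², so CV = 1/√k.
CV = 0.4, hence k = 1/CV² = 6.25.
Then θ = mean/k = 5.33/6.25 = 0.853.

k ≈ 6.25, θ ≈ 0.853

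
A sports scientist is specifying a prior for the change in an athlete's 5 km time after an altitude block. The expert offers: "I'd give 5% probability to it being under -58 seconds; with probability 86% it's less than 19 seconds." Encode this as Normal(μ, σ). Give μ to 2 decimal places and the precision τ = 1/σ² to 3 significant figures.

μ = -11.52, τ = 0.00125

For Normal(μ,σ), the p-quantile is μ + z_p·σ. Here z_{0.05} = -1.645, z_{0.86} = 1.08.
So -58 = μ − 1.645σ and 19 = μ + 1.08σ.
Subtracting: σ = (19 − -58)/(1.08 − (-1.645)) = 28.26.
Then μ = -58 − (-1.645)·28.26 = -11.52.
Precision τ = 1/σ² = 1/28.26² = 0.00125.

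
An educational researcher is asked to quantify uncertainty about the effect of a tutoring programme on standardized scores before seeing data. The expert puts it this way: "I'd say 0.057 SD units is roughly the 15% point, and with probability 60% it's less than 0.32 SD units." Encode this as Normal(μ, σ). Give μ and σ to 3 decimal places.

For Normal(μ,σ), the p-quantile is μ + z_p·σ. Here z_{0.15} = -1.036, z_{0.6} = 0.2533.
So 0.057 = μ − 1.036σ and 0.32 = μ + 0.2533σ.
Subtracting: σ = (0.32 − 0.057)/(0.2533 − (-1.036)) = 0.204.
Then μ = 0.057 − (-1.036)·0.204 = 0.268.

μ = 0.268, σ = 0.204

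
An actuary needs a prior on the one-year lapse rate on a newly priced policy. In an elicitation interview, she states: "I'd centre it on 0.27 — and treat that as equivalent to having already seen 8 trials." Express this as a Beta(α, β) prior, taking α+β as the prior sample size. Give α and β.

Under the effective-sample-size interpretation, Beta(α, β) has prior mean α/(α+β) and prior sample size α+β.
So α+β = 8 and α/(α+β) = 0.27, giving α = 0.27·8 = 2.16 and β = 8 − 2.16 = 5.84.

α = 2.16, β = 5.84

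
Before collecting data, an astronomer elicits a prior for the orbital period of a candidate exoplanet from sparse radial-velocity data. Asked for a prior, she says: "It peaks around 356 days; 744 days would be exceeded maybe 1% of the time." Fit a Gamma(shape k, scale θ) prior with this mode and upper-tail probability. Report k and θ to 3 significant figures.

Gamma(k,θ) with k>1 has mode (k−1)θ, so θ = 356/(k−1).
Need P(X < 744) = 0.99 with θ tied to k this way. Start at k = 2, θ = 356: P(X<744) ≈ 0.618.
Too low — raise k to concentrate. Iterating converges to k ≈ 9.96.
Then θ = 356/(9.96−1) ≈ 39.7.

k ≈ 9.96, θ ≈ 39.7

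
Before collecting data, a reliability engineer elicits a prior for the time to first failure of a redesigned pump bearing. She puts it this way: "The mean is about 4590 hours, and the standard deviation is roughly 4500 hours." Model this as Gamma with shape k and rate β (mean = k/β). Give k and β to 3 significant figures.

k ≈ 1.04, β ≈ 0.000227

For Gamma(k, rate β): mean = k/β, variance = k/β², so CV = 1/√k.
CV = SD/mean = 4500/4590 = 0.9804, hence k = 1/CV² = 1.04.
Then β = k/mean = 1.04/4590 = 0.000227.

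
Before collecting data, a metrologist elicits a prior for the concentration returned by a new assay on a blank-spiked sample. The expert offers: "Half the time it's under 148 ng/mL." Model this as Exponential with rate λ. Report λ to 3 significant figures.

Exponential median = ln 2 / λ, so λ = ln 2 / 148.0 = 0.00468.

λ ≈ 0.00468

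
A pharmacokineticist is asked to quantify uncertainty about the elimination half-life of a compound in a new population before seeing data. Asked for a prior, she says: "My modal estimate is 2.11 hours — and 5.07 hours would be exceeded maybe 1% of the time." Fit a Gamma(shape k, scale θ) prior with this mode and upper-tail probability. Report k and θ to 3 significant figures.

k ≈ 7.16, θ ≈ 0.343

Gamma(k,θ) with k>1 has mode (k−1)θ, so θ = 2.11/(k−1).
Need P(X < 5.07) = 0.99 with θ tied to k this way. Start at k = 2, θ = 2.11: P(X<5.07) ≈ 0.692.
Too low — raise k to concentrate. Iterating converges to k ≈ 7.16.
Then θ = 2.11/(7.16−1) ≈ 0.343.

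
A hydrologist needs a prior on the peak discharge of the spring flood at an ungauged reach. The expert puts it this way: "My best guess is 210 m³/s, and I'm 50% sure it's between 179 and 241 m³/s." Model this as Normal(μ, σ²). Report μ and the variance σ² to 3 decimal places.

A symmetric 50% interval runs μ ± z·σ with z = 0.6745.
Half-width = 31, so σ = 31/0.6745 = 45.9607 and σ² = 2112.383.
μ is the stated best guess, 210.000.

μ = 210.000, σ² = 2112.383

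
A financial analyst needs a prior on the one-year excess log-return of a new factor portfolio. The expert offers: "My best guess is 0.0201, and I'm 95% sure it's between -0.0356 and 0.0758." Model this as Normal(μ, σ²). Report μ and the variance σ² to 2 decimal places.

μ = 0.02, σ² = 0.00

A symmetric 95% interval runs μ ± z·σ with z = 1.96.
Half-width = 0.0557, so σ = 0.0557/1.96 = 0.028 and σ² = 0.00.
μ is the stated best guess, 0.02.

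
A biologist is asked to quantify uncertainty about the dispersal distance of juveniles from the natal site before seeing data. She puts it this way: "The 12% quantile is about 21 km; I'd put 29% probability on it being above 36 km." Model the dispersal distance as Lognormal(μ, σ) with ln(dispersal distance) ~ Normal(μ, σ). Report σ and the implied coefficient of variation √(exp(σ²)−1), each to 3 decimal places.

σ ≈ 0.312, CV ≈ 0.320

If T ~ Lognormal(μ,σ) then ln T ~ Normal(μ,σ), so the p-quantile of ln T is μ + z_p·σ.
ln(21) = 3.045 and ln(36) = 3.584; z_{0.12} = -1.175, z_{0.71} = 0.5534.
σ = (3.584 − 3.045)/(0.5534 − (-1.175)) = 0.312.
μ = 3.045 − (-1.175)·0.312 = 3.411.
CV = √(exp(σ²)−1) = √(exp(0.0973)−1) = 0.320.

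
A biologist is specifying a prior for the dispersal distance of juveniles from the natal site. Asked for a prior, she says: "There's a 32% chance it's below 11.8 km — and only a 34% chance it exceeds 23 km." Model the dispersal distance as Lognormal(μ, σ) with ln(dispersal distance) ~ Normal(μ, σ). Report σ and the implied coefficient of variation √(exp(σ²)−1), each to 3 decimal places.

If T ~ Lognormal(μ,σ) then ln T ~ Normal(μ,σ), so the p-quantile of ln T is μ + z_p·σ.
ln(11.8) = 2.468 and ln(23) = 3.135; z_{0.32} = -0.4677, z_{0.66} = 0.4125.
σ = (3.135 − 2.468)/(0.4125 − (-0.4677)) = 0.758.
μ = 2.468 − (-0.4677)·0.758 = 2.823.
CV = √(exp(σ²)−1) = √(exp(0.5750)−1) = 0.882.

σ ≈ 0.758, CV ≈ 0.882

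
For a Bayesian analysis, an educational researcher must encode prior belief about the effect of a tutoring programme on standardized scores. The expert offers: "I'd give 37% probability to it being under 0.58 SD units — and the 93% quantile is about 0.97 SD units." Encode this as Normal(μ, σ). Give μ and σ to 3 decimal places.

μ = 0.652, σ = 0.216

The p-quantile of Normal(μ,σ) is μ + z_p·σ, with z_{0.37} = -0.3319 and z_{0.93} = 1.476.
Eliminate σ: μ = (z₂·x₁ − z₁·x₂)/(z₂ − z₁) = (1.476·0.58 − (-0.3319)·0.97)/1.808 = 0.652.
Then σ = (x₂ − x₁)/(z₂ − z₁) = (0.97 − 0.58)/1.808 = 0.216.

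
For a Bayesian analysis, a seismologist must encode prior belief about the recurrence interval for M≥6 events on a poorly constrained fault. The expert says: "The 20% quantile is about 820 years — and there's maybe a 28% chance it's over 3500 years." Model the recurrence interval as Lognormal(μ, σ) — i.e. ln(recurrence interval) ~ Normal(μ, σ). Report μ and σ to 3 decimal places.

If T ~ Lognormal(μ,σ) then ln T ~ Normal(μ,σ), so the p-quantile of ln T is μ + z_p·σ.
ln(820) = 6.709 and ln(3500) = 8.161; z_{0.2} = -0.8416, z_{0.72} = 0.5828.
σ = (8.161 − 6.709)/(0.5828 − (-0.8416)) = 1.019.
μ = 6.709 − (-0.8416)·1.019 = 7.567.

μ ≈ 7.567, σ ≈ 1.019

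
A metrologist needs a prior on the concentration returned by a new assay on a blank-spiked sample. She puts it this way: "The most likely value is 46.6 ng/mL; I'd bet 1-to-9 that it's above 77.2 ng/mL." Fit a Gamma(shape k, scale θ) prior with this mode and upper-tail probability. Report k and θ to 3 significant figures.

k ≈ 8.41, θ ≈ 6.29

Gamma(k,θ) with k>1 has mode (k−1)θ, so θ = 46.6/(k−1).
Need P(X < 77.2) = 0.9 with θ tied to k this way. Start at k = 2, θ = 46.6: P(X<77.2) ≈ 0.493.
Too low — raise k to concentrate. Iterating converges to k ≈ 8.41.
Then θ = 46.6/(8.41−1) ≈ 6.29.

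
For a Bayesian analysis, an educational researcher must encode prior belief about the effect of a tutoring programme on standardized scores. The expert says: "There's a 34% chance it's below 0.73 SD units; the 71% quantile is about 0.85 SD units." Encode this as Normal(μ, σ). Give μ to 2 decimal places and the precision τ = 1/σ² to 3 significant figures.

μ = 0.78, τ = 64.8

The p-quantile of Normal(μ,σ) is μ + z_p·σ, with z_{0.34} = -0.4125 and z_{0.71} = 0.5534.
Eliminate σ: μ = (z₂·x₁ − z₁·x₂)/(z₂ − z₁) = (0.5534·0.73 − (-0.4125)·0.85)/0.9658 = 0.78.
Then σ = (x₂ − x₁)/(z₂ − z₁) = (0.85 − 0.73)/0.9658 = 0.12.
Precision τ = 1/σ² = 1/0.1242² = 64.8.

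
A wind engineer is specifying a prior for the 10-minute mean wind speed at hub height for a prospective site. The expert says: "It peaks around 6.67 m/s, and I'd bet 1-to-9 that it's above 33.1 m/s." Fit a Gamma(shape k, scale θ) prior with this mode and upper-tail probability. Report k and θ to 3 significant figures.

k ≈ 1.69, θ ≈ 9.68

Gamma(k,θ) with k>1 has mode (k−1)θ, so θ = 6.67/(k−1).
Need P(X < 33.1) = 0.9 with θ tied to k this way. Start at k = 2, θ = 6.67: P(X<33.1) ≈ 0.958.
Too high — lower k to spread out. Iterating converges to k ≈ 1.69.
Then θ = 6.67/(1.69−1) ≈ 9.68.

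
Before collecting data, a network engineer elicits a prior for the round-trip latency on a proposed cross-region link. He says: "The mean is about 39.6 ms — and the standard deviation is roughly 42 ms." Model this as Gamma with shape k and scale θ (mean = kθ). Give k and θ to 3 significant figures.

k ≈ 0.889, θ ≈ 44.5

For Gamma(k, scale θ): mean = kθ, variance = kθ², so CV = 1/√k.
CV = SD/mean = 42/39.6 = 1.061, hence k = 1/CV² = 0.889.
Then θ = mean/k = 39.6/0.889 = 44.5.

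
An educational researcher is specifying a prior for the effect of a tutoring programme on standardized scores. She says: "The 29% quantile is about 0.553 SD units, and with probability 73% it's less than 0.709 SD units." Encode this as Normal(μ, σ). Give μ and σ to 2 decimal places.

μ = 0.63, σ = 0.13

The p-quantile of Normal(μ,σ) is μ + z_p·σ, with z_{0.29} = -0.5534 and z_{0.73} = 0.6128.
Eliminate σ: μ = (z₂·x₁ − z₁·x₂)/(z₂ − z₁) = (0.6128·0.553 − (-0.5534)·0.709)/1.166 = 0.63.
Then σ = (x₂ − x₁)/(z₂ − z₁) = (0.709 − 0.553)/1.166 = 0.13.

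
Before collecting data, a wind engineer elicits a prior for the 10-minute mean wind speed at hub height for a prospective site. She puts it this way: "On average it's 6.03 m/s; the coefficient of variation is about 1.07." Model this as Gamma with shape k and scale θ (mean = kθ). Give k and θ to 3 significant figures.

For Gamma(k, scale θ): mean = kθ, variance = kθ², so CV = 1/√k.
CV = 1.07, hence k = 1/CV² = 0.873.
Then θ = mean/k = 6.03/0.873 = 6.9.

k ≈ 0.873, θ ≈ 6.9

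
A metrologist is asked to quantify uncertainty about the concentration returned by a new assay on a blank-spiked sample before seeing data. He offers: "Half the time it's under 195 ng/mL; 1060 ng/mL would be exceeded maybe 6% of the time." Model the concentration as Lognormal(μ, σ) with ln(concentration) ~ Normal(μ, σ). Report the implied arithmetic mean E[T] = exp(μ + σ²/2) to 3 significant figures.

If T ~ Lognormal(μ,σ) then ln T ~ Normal(μ,σ), so the p-quantile of ln T is μ + z_p·σ.
ln(195) = 5.273 and ln(1060) = 6.966; z_{0.5} = 0, z_{0.94} = 1.555.
σ = (6.966 − 5.273)/(1.555 − (0)) = 1.089.
μ = 5.273 − (0)·1.089 = 5.273.
E[T] = exp(μ + σ²/2) = exp(5.273 + 0.5929) = 353 ng/mL.

E[T] ≈ 353 ng/mL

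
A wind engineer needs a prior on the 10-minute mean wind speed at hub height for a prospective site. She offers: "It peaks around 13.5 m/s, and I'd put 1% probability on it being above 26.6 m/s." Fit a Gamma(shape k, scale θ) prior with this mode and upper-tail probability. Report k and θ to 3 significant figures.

k ≈ 11.7, θ ≈ 1.26

Gamma(k,θ) with k>1 has mode (k−1)θ, so θ = 13.5/(k−1).
Need P(X < 26.6) = 0.99 with θ tied to k this way. Start at k = 2, θ = 13.5: P(X<26.6) ≈ 0.586.
Too low — raise k to concentrate. Iterating converges to k ≈ 11.7.
Then θ = 13.5/(11.7−1) ≈ 1.26.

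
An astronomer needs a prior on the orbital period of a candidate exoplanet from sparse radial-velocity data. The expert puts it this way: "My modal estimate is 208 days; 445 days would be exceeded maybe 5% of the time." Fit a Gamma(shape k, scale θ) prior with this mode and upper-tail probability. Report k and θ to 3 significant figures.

Gamma(k,θ) with k>1 has mode (k−1)θ, so θ = 208/(k−1).
Need P(X < 445) = 0.95 with θ tied to k this way. Start at k = 2, θ = 208: P(X<445) ≈ 0.630.
Too low — raise k to concentrate. Iterating converges to k ≈ 5.77.
Then θ = 208/(5.77−1) ≈ 43.6.

k ≈ 5.77, θ ≈ 43.6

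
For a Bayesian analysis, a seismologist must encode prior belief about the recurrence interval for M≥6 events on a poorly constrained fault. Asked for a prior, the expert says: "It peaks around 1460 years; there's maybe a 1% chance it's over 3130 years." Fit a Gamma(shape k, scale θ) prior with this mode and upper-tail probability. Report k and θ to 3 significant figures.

k ≈ 9.33, θ ≈ 175

Gamma(k,θ) with k>1 has mode (k−1)θ, so θ = 1460/(k−1).
Need P(X < 3130) = 0.99 with θ tied to k this way. Start at k = 2, θ = 1460: P(X<3130) ≈ 0.632.
Too low — raise k to concentrate. Iterating converges to k ≈ 9.33.
Then θ = 1460/(9.33−1) ≈ 175.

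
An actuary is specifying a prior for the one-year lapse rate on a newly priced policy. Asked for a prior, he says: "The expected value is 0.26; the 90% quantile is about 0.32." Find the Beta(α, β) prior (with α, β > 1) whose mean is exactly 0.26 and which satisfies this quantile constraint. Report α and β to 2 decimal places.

With mean 0.26 fixed, write α = 0.26s, β = 0.74s where s = α+β.
Need P(θ < 0.32) = 0.9 under Beta(0.26s, 0.74s). Normal approximation: (q−m)/√(m(1−m)/s) ≈ z_{0.9} = 1.28, so s ≈ 0.26·0.74·(1.28)²/(0.32−0.26)² = 87.8.
At s = 87.8: P(θ<0.32) ≈ 0.897. Adjusting to match 0.9 gives s ≈ 90.56.
So α = 0.26·90.56 ≈ 23.55, β = 0.74·90.56 ≈ 67.02.

α ≈ 23.55, β ≈ 67.02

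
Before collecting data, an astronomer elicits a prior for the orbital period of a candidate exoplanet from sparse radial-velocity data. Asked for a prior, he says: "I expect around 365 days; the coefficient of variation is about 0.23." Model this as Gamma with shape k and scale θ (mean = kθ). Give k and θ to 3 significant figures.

For Gamma(k, scale θ): mean = kθ, variance = kθ², so CV = 1/√k.
CV = 0.23, hence k = 1/CV² = 18.9.
Then θ = mean/k = 365/18.9 = 19.3.

k ≈ 18.9, θ ≈ 19.3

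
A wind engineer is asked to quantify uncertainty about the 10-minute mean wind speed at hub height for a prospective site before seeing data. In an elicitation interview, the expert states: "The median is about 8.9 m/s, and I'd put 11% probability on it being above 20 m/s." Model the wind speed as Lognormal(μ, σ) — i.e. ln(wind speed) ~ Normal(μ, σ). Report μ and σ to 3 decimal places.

If T ~ Lognormal(μ,σ) then ln T ~ Normal(μ,σ), so the p-quantile of ln T is μ + z_p·σ.
ln(8.9) = 2.186 and ln(20) = 2.996; z_{0.5} = 0, z_{0.89} = 1.227.
σ = (2.996 − 2.186)/(1.227 − (0)) = 0.660.
μ = 2.186 − (0)·0.660 = 2.186.

μ ≈ 2.186, σ ≈ 0.660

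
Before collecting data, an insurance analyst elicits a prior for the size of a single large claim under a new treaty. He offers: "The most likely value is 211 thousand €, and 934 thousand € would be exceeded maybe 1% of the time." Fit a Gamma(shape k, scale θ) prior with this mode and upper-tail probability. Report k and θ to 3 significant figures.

k ≈ 2.84, θ ≈ 115

Gamma(k,θ) with k>1 has mode (k−1)θ, so θ = 211/(k−1).
Need P(X < 934) = 0.99 with θ tied to k this way. Start at k = 2, θ = 211: P(X<934) ≈ 0.935.
Too low — raise k to concentrate. Iterating converges to k ≈ 2.84.
Then θ = 211/(2.84−1) ≈ 115.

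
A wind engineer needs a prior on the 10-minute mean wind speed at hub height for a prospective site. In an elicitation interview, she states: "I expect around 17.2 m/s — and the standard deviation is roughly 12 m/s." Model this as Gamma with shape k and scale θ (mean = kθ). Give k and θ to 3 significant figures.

For Gamma(k, scale θ): mean = kθ, variance = kθ², so CV = 1/√k.
CV = SD/mean = 12/17.2 = 0.6977, hence k = 1/CV² = 2.05.
Then θ = mean/k = 17.2/2.05 = 8.37.

k ≈ 2.05, θ ≈ 8.37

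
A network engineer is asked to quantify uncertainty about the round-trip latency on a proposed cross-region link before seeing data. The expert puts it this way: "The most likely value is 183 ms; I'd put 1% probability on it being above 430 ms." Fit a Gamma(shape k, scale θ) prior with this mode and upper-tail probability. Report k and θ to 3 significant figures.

Gamma(k,θ) with k>1 has mode (k−1)θ, so θ = 183/(k−1).
Need P(X < 430) = 0.99 with θ tied to k this way. Start at k = 2, θ = 183: P(X<430) ≈ 0.680.
Too low — raise k to concentrate. Iterating converges to k ≈ 7.52.
Then θ = 183/(7.52−1) ≈ 28.1.

k ≈ 7.52, θ ≈ 28.1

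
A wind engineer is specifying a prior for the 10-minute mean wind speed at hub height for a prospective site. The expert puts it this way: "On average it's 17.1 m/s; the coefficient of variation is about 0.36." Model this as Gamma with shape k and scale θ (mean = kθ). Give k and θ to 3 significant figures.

k ≈ 7.72, θ ≈ 2.22

For Gamma(k, scale θ): mean = kθ, variance = kθ², so CV = 1/√k.
CV = 0.36, hence k = 1/CV² = 7.72.
Then θ = mean/k = 17.1/7.72 = 2.22.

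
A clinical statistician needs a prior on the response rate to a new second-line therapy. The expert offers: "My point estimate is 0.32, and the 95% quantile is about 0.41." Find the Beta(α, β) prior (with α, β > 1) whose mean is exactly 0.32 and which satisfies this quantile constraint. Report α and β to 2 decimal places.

With mean 0.32 fixed, write α = 0.32s, β = 0.68s where s = α+β.
Need P(θ < 0.41) = 0.95 under Beta(0.32s, 0.68s). Normal approximation: (q−m)/√(m(1−m)/s) ≈ z_{0.95} = 1.64, so s ≈ 0.32·0.68·(1.64)²/(0.41−0.32)² = 72.7.
At s = 72.7: P(θ<0.41) ≈ 0.946. Adjusting to match 0.95 gives s ≈ 76.24.
So α = 0.32·76.24 ≈ 24.40, β = 0.68·76.24 ≈ 51.85.

α ≈ 24.40, β ≈ 51.85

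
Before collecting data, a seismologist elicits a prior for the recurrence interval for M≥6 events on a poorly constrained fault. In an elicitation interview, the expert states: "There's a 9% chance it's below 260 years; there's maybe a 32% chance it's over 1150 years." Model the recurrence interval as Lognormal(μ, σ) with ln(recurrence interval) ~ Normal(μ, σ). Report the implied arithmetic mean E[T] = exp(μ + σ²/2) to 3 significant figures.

E[T] ≈ 1100 years

If T ~ Lognormal(μ,σ) then ln T ~ Normal(μ,σ), so the p-quantile of ln T is μ + z_p·σ.
ln(260) = 5.561 and ln(1150) = 7.048; z_{0.09} = -1.341, z_{0.68} = 0.4677.
σ = (7.048 − 5.561)/(0.4677 − (-1.341)) = 0.822.
μ = 5.561 − (-1.341)·0.822 = 6.663.
E[T] = exp(μ + σ²/2) = exp(6.663 + 0.3380) = 1100 years.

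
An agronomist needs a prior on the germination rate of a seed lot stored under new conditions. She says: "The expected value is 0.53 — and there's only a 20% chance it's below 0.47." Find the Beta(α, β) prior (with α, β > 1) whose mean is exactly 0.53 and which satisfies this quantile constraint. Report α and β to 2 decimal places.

α ≈ 25.95, β ≈ 23.01

With mean 0.53 fixed, write α = 0.53s, β = 0.47s where s = α+β.
Need P(θ < 0.47) = 0.2 under Beta(0.53s, 0.47s). Normal approximation: (q−m)/√(m(1−m)/s) ≈ z_{0.2} = -0.842, so s ≈ 0.53·0.47·(-0.842)²/(0.47−0.53)² = 49.0.
At s = 49.0: P(θ<0.47) ≈ 0.200. Adjusting to match 0.2 gives s ≈ 48.96.
So α = 0.53·48.96 ≈ 25.95, β = 0.47·48.96 ≈ 23.01.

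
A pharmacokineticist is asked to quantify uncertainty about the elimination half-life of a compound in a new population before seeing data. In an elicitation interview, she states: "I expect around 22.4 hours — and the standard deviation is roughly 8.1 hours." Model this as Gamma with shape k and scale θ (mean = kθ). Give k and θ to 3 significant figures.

k ≈ 7.65, θ ≈ 2.93

For Gamma(k, scale θ): mean = kθ, variance = kθ², so CV = 1/√k.
CV = SD/mean = 8.1/22.4 = 0.3616, hence k = 1/CV² = 7.65.
Then θ = mean/k = 22.4/7.65 = 2.93.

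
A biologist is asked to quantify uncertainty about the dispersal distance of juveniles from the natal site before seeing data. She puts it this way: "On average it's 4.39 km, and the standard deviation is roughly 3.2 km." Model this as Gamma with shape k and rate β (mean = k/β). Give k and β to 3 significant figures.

For Gamma(k, rate β): mean = k/β, variance = k/β², so CV = 1/√k.
CV = SD/mean = 3.2/4.39 = 0.7289, hence k = 1/CV² = 1.88.
Then β = k/mean = 1.88/4.39 = 0.429.

k ≈ 1.88, β ≈ 0.429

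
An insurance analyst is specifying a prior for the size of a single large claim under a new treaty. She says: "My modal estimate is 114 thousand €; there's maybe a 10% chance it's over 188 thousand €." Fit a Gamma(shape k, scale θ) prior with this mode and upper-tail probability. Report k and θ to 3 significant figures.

Gamma(k,θ) with k>1 has mode (k−1)θ, so θ = 114/(k−1).
Need P(X < 188) = 0.9 with θ tied to k this way. Start at k = 2, θ = 114: P(X<188) ≈ 0.491.
Too low — raise k to concentrate. Iterating converges to k ≈ 8.54.
Then θ = 114/(8.54−1) ≈ 15.1.

k ≈ 8.54, θ ≈ 15.1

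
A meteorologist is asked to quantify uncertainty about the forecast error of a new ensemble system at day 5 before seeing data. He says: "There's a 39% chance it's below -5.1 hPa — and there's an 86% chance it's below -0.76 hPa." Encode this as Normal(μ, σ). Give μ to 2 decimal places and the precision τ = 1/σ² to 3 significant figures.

μ = -4.21, τ = 0.0981

The p-quantile of Normal(μ,σ) is μ + z_p·σ, with z_{0.39} = -0.2793 and z_{0.86} = 1.08.
Eliminate σ: μ = (z₂·x₁ − z₁·x₂)/(z₂ − z₁) = (1.08·-5.1 − (-0.2793)·-0.76)/1.36 = -4.21.
Then σ = (x₂ − x₁)/(z₂ − z₁) = (-0.76 − -5.1)/1.36 = 3.19.
Precision τ = 1/σ² = 1/3.192² = 0.0981.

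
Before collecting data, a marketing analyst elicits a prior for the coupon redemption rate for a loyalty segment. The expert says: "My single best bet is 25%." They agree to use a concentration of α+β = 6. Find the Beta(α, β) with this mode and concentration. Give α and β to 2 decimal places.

α = 2.00, β = 4.00

For α,β > 1 the Beta mode is (α−1)/(α+β−2). With α+β = 6, the mode is (α−1)/4.
Set (α−1)/4 = 0.25 → α = 1 + 0.25·4 = 2.00.
β = 6 − α = 4.00.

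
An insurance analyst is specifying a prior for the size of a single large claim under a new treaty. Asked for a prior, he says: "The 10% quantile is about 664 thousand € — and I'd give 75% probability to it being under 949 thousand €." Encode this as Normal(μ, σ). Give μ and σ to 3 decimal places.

μ = 850.725, σ = 145.702

For Normal(μ,σ), the p-quantile is μ + z_p·σ. Here z_{0.1} = -1.282, z_{0.75} = 0.6745.
So 664 = μ − 1.282σ and 949 = μ + 0.6745σ.
Subtracting: σ = (949 − 664)/(0.6745 − (-1.282)) = 145.702.
Then μ = 664 − (-1.282)·145.702 = 850.725.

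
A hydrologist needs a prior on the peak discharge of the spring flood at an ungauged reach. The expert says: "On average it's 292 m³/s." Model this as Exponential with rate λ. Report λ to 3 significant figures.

λ ≈ 0.00342

Exponential mean = 1/λ, so λ = 1/292.0 = 0.00342.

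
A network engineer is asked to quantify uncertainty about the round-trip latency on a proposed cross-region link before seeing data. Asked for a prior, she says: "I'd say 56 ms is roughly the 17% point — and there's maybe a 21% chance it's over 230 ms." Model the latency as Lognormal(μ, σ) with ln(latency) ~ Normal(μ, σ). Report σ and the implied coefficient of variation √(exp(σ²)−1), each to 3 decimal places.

If T ~ Lognormal(μ,σ) then ln T ~ Normal(μ,σ), so the p-quantile of ln T is μ + z_p·σ.
ln(56) = 4.025 and ln(230) = 5.438; z_{0.17} = -0.9542, z_{0.79} = 0.8064.
σ = (5.438 − 4.025)/(0.8064 − (-0.9542)) = 0.802.
μ = 4.025 − (-0.9542)·0.802 = 4.791.
CV = √(exp(σ²)−1) = √(exp(0.6439)−1) = 0.951.

σ ≈ 0.802, CV ≈ 0.951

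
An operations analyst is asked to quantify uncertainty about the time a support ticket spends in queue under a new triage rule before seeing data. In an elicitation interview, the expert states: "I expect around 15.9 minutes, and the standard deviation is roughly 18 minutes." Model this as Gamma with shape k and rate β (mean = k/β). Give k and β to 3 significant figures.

k ≈ 0.78, β ≈ 0.0491

For Gamma(k, rate β): mean = k/β, variance = k/β², so CV = 1/√k.
CV = SD/mean = 18/15.9 = 1.132, hence k = 1/CV² = 0.78.
Then β = k/mean = 0.78/15.9 = 0.0491.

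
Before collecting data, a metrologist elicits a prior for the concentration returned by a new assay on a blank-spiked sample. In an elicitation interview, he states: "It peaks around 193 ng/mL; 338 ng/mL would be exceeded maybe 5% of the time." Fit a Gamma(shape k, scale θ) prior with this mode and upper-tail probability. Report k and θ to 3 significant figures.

Gamma(k,θ) with k>1 has mode (k−1)θ, so θ = 193/(k−1).
Need P(X < 338) = 0.95 with θ tied to k this way. Start at k = 2, θ = 193: P(X<338) ≈ 0.523.
Too low — raise k to concentrate. Iterating converges to k ≈ 9.88.
Then θ = 193/(9.88−1) ≈ 21.7.

k ≈ 9.88, θ ≈ 21.7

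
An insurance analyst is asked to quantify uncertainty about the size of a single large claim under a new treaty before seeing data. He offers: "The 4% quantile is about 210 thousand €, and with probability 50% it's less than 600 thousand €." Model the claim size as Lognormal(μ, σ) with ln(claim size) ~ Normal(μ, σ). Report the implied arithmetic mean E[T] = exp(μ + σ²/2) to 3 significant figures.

E[T] ≈ 718 thousand €

If T ~ Lognormal(μ,σ) then ln T ~ Normal(μ,σ), so the p-quantile of ln T is μ + z_p·σ.
ln(210) = 5.347 and ln(600) = 6.397; z_{0.04} = -1.751, z_{0.5} = 0.
σ = (6.397 − 5.347)/(0 − (-1.751)) = 0.600.
μ = 5.347 − (-1.751)·0.600 = 6.397.
E[T] = exp(μ + σ²/2) = exp(6.397 + 0.1798) = 718 thousand €.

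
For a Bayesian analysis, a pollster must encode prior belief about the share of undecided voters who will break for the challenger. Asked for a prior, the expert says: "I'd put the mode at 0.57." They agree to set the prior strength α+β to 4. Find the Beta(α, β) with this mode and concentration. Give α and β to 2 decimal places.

α = 2.14, β = 1.86

For α,β > 1 the Beta mode is (α−1)/(α+β−2). With α+β = 4, the mode is (α−1)/2.
Set (α−1)/2 = 0.57 → α = 1 + 0.57·2 = 2.14.
β = 4 − α = 1.86.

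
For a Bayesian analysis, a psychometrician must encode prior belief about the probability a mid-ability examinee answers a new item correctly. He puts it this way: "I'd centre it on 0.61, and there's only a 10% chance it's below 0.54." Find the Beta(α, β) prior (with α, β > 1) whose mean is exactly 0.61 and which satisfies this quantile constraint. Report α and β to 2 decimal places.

α ≈ 49.24, β ≈ 31.48

With mean 0.61 fixed, write α = 0.61s, β = 0.39s where s = α+β.
Need P(θ < 0.54) = 0.1 under Beta(0.61s, 0.39s). Normal approximation: (q−m)/√(m(1−m)/s) ≈ z_{0.1} = -1.28, so s ≈ 0.61·0.39·(-1.28)²/(0.54−0.61)² = 79.7.
At s = 79.7: P(θ<0.54) ≈ 0.101. Adjusting to match 0.1 gives s ≈ 80.72.
So α = 0.61·80.72 ≈ 49.24, β = 0.39·80.72 ≈ 31.48.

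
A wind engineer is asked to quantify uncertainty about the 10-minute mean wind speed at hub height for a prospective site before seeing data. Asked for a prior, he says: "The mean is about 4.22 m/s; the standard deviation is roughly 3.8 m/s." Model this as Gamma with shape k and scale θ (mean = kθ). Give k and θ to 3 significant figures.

k ≈ 1.23, θ ≈ 3.42

For Gamma(k, scale θ): mean = kθ, variance = kθ², so CV = 1/√k.
CV = SD/mean = 3.8/4.22 = 0.9005, hence k = 1/CV² = 1.23.
Then θ = mean/k = 4.22/1.23 = 3.42.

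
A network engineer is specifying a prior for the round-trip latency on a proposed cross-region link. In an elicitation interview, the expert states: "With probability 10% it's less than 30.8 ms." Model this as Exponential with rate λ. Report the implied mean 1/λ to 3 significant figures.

P(T < 30.8) = 1 − e^(−λ·30.8) = 0.1, so λ = −ln(1−0.1)/30.8 = −ln(0.9)/30.8 = 0.00342.
Mean = 1/λ = 292 ms.

mean ≈ 292 ms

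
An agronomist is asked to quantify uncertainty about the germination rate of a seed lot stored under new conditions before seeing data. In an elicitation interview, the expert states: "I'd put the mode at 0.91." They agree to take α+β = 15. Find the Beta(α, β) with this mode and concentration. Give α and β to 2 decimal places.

α = 12.83, β = 2.17

For α,β > 1 the Beta mode is (α−1)/(α+β−2). With α+β = 15, the mode is (α−1)/13.
Set (α−1)/13 = 0.91 → α = 1 + 0.91·13 = 12.83.
β = 15 − α = 2.17.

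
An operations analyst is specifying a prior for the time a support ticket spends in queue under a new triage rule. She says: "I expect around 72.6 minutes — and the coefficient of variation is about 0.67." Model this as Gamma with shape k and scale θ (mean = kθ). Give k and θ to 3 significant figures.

k ≈ 2.23, θ ≈ 32.6

For Gamma(k, scale θ): mean = kθ, variance = kθ², so CV = 1/√k.
CV = 0.67, hence k = 1/CV² = 2.23.
Then θ = mean/k = 72.6/2.23 = 32.6.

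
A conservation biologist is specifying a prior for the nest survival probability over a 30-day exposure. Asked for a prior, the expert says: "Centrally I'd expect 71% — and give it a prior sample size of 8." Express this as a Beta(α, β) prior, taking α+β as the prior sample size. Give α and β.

α = 5.68, β = 2.32

Under the effective-sample-size interpretation, Beta(α, β) has prior mean α/(α+β) and prior sample size α+β.
So α+β = 8 and α/(α+β) = 0.71, giving α = 0.71·8 = 5.68 and β = 8 − 5.68 = 2.32.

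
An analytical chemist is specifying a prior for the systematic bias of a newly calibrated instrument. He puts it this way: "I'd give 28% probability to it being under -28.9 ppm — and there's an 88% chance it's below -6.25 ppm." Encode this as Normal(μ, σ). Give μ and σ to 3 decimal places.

The p-quantile of Normal(μ,σ) is μ + z_p·σ, with z_{0.28} = -0.5828 and z_{0.88} = 1.175.
Eliminate σ: μ = (z₂·x₁ − z₁·x₂)/(z₂ − z₁) = (1.175·-28.9 − (-0.5828)·-6.25)/1.758 = -21.390.
Then σ = (x₂ − x₁)/(z₂ − z₁) = (-6.25 − -28.9)/1.758 = 12.885.

μ = -21.390, σ = 12.885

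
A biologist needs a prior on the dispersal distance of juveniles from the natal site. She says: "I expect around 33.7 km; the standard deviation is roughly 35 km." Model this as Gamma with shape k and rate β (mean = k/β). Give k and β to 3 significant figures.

k ≈ 0.927, β ≈ 0.0275

For Gamma(k, rate β): mean = k/β, variance = k/β², so CV = 1/√k.
CV = SD/mean = 35/33.7 = 1.039, hence k = 1/CV² = 0.927.
Then β = k/mean = 0.927/33.7 = 0.0275.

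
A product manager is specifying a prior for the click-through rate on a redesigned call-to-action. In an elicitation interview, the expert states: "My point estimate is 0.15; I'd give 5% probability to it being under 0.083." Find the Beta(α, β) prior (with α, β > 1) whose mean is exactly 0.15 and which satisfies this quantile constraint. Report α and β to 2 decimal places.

With mean 0.15 fixed, write α = 0.15s, β = 0.85s where s = α+β.
Need P(θ < 0.083) = 0.05 under Beta(0.15s, 0.85s). Normal approximation: (q−m)/√(m(1−m)/s) ≈ z_{0.05} = -1.64, so s ≈ 0.15·0.85·(-1.64)²/(0.083−0.15)² = 76.8.
At s = 76.8: P(θ<0.083) ≈ 0.032. Adjusting to match 0.05 gives s ≈ 62.18.
So α = 0.15·62.18 ≈ 9.33, β = 0.85·62.18 ≈ 52.85.

α ≈ 9.33, β ≈ 52.85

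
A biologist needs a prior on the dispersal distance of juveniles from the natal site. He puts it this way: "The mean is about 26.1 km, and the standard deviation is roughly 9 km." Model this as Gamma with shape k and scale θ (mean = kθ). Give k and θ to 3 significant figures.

For Gamma(k, scale θ): mean = kθ, variance = kθ², so CV = 1/√k.
CV = SD/mean = 9/26.1 = 0.3448, hence k = 1/CV² = 8.41.
Then θ = mean/k = 26.1/8.41 = 3.1.

k ≈ 8.41, θ ≈ 3.1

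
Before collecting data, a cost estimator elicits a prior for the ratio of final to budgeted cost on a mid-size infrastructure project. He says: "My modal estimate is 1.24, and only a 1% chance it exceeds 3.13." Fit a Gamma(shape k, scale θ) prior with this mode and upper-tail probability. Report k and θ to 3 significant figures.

Gamma(k,θ) with k>1 has mode (k−1)θ, so θ = 1.24/(k−1).
Need P(X < 3.13) = 0.99 with θ tied to k this way. Start at k = 2, θ = 1.24: P(X<3.13) ≈ 0.718.
Too low — raise k to concentrate. Iterating converges to k ≈ 6.46.
Then θ = 1.24/(6.46−1) ≈ 0.227.

k ≈ 6.46, θ ≈ 0.227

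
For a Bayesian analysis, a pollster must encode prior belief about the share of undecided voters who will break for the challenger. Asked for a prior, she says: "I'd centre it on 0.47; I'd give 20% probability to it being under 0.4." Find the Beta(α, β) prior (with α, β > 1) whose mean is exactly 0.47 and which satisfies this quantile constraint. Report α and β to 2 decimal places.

α ≈ 17.06, β ≈ 19.24

With mean 0.47 fixed, write α = 0.47s, β = 0.53s where s = α+β.
Need P(θ < 0.4) = 0.2 under Beta(0.47s, 0.53s). Normal approximation: (q−m)/√(m(1−m)/s) ≈ z_{0.2} = -0.842, so s ≈ 0.47·0.53·(-0.842)²/(0.4−0.47)² = 36.0.
At s = 36.0: P(θ<0.4) ≈ 0.201. Adjusting to match 0.2 gives s ≈ 36.30.
So α = 0.47·36.30 ≈ 17.06, β = 0.53·36.30 ≈ 19.24.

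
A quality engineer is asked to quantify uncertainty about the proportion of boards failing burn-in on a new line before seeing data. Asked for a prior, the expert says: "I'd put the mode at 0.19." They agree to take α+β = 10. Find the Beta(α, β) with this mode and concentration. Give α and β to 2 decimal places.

α = 2.52, β = 7.48

For α,β > 1 the Beta mode is (α−1)/(α+β−2). With α+β = 10, the mode is (α−1)/8.
Set (α−1)/8 = 0.19 → α = 1 + 0.19·8 = 2.52.
β = 10 − α = 7.48.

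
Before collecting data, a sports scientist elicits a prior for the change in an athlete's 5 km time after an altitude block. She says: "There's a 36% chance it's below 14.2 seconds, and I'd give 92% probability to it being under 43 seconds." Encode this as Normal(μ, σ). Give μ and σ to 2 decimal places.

The p-quantile of Normal(μ,σ) is μ + z_p·σ, with z_{0.36} = -0.3585 and z_{0.92} = 1.405.
Eliminate σ: μ = (z₂·x₁ − z₁·x₂)/(z₂ − z₁) = (1.405·14.2 − (-0.3585)·43)/1.764 = 20.05.
Then σ = (x₂ − x₁)/(z₂ − z₁) = (43 − 14.2)/1.764 = 16.33.

μ = 20.05, σ = 16.33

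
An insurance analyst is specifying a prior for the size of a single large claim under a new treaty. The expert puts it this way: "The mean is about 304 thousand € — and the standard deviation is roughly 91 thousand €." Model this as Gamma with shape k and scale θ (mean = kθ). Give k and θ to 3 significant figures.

For Gamma(k, scale θ): mean = kθ, variance = kθ², so CV = 1/√k.
CV = SD/mean = 91/304 = 0.2993, hence k = 1/CV² = 11.2.
Then θ = mean/k = 304/11.2 = 27.2.

k ≈ 11.2, θ ≈ 27.2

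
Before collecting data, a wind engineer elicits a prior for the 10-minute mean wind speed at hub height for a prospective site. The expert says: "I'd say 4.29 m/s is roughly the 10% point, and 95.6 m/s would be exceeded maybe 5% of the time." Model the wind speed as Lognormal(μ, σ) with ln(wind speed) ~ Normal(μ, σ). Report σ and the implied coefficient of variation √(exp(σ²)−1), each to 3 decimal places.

σ ≈ 1.061, CV ≈ 1.442

If T ~ Lognormal(μ,σ) then ln T ~ Normal(μ,σ), so the p-quantile of ln T is μ + z_p·σ.
ln(4.29) = 1.456 and ln(95.6) = 4.56; z_{0.1} = -1.282, z_{0.95} = 1.645.
σ = (4.56 − 1.456)/(1.645 − (-1.282)) = 1.061.
μ = 1.456 − (-1.282)·1.061 = 2.816.
CV = √(exp(σ²)−1) = √(exp(1.1250)−1) = 1.442.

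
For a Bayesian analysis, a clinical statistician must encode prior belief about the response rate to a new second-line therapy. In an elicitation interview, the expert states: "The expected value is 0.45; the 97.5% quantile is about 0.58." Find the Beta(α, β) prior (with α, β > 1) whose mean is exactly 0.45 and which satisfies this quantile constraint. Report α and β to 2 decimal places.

α ≈ 25.33, β ≈ 30.96

With mean 0.45 fixed, write α = 0.45s, β = 0.55s where s = α+β.
Need P(θ < 0.58) = 0.975 under Beta(0.45s, 0.55s). Normal approximation: (q−m)/√(m(1−m)/s) ≈ z_{0.975} = 1.96, so s ≈ 0.45·0.55·(1.96)²/(0.58−0.45)² = 56.3.
At s = 56.3: P(θ<0.58) ≈ 0.975. Adjusting to match 0.975 gives s ≈ 56.29.
So α = 0.45·56.29 ≈ 25.33, β = 0.55·56.29 ≈ 30.96.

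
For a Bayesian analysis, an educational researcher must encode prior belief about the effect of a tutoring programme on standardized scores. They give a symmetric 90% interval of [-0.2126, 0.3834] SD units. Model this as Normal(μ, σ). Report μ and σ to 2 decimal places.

μ = 0.09, σ = 0.18

A symmetric 90% interval runs μ ± z·σ with z = 1.645.
Half-width = 0.298, so σ = 0.298/1.645 = 0.18.
μ is the interval midpoint, 0.09.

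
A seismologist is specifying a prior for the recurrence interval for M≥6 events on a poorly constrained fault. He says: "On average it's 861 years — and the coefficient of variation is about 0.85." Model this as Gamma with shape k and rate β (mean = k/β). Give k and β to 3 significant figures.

For Gamma(k, rate β): mean = k/β, variance = k/β², so CV = 1/√k.
CV = 0.85, hence k = 1/CV² = 1.38.
Then β = k/mean = 1.38/861 = 0.00161.

k ≈ 1.38, β ≈ 0.00161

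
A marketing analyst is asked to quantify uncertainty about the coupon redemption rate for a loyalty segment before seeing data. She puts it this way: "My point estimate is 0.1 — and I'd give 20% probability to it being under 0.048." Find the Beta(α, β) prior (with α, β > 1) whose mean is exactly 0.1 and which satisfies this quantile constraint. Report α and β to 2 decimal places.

With mean 0.1 fixed, write α = 0.1s, β = 0.9s where s = α+β.
Need P(θ < 0.048) = 0.2 under Beta(0.1s, 0.9s). Normal approximation: (q−m)/√(m(1−m)/s) ≈ z_{0.2} = -0.842, so s ≈ 0.1·0.9·(-0.842)²/(0.048−0.1)² = 23.6.
At s = 23.6: P(θ<0.048) ≈ 0.202. Adjusting to match 0.2 gives s ≈ 23.83.
So α = 0.1·23.83 ≈ 2.38, β = 0.9·23.83 ≈ 21.45.

α ≈ 2.38, β ≈ 21.45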